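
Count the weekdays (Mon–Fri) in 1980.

262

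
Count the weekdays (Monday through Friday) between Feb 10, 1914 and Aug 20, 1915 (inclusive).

Feb 10, 1914 is a Tuesday.
The range spans 557 days (inclusive of both endpoints).
557 = 7 × 79 + 4, so there are 79 full weeks plus 4 extra days.
Each full week contributes 5 weekdays (Mon–Fri): 79 × 5 = 395.
The 4 extra days are Tue, Wed, Thu, Fri — 4 of them qualify.
Total: 395 + 4 = 399.

399 weekdays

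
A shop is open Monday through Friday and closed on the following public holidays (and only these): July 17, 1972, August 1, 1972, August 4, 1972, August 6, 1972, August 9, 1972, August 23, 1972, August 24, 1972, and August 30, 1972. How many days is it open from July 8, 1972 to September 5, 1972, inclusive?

July 8, 1972 is a Saturday.
From July 8, 1972 to September 5, 1972 is 60 days inclusive.
60 = 7 × 8 + 4, so there are 8 full weeks plus 4 extra days.
Each full week contributes 5 weekdays (Mon–Fri): 8 × 5 = 40.
The 4 extra days are Sat, Sun, Mon, Tue — 2 of them qualify.
Total: 40 + 2 = 42.
Holidays: July 17, 1972 (Mon); August 1, 1972 (Tue); August 4, 1972 (Fri); August 6, 1972 (Sun); August 9, 1972 (Wed); August 23, 1972 (Wed); August 24, 1972 (Thu); August 30, 1972 (Wed).
7 of the 8 holidays fall on weekdays; the rest are weekends and were already excluded.
Business days: 42 − 7 = 35.

35 working days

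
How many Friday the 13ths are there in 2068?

The 13th falls on a Friday when the month's 13th has weekday Fri.
Jan 13 is Fri ✓; Feb 13 is Mon; Mar 13 is Tue; Apr 13 is Fri ✓; May 13 is Sun; Jun 13 is Wed; Jul 13 is Fri ✓; Aug 13 is Mon; Sep 13 is Thu; Oct 13 is Sat; Nov 13 is Tue; Dec 13 is Thu.
Friday the 13ths: Jan, Apr, Jul.

3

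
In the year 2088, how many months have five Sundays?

4

A month has five Sundays exactly when Sunday falls within its first (length − 28) days.
Jan: 31 days, starts Thu → 5 of Thu, Fri, Sat
Feb: 29 days, starts Sun → 5 of Sun ✓
Mar: 31 days, starts Mon → 5 of Mon, Tue, Wed
Apr: 30 days, starts Thu → 5 of Thu, Fri
May: 31 days, starts Sat → 5 of Sat, Sun, Mon ✓
Jun: 30 days, starts Tue → 5 of Tue, Wed
Jul: 31 days, starts Thu → 5 of Thu, Fri, Sat
Aug: 31 days, starts Sun → 5 of Sun, Mon, Tue ✓
Sep: 30 days, starts Wed → 5 of Wed, Thu
Oct: 31 days, starts Fri → 5 of Fri, Sat, Sun ✓
Nov: 30 days, starts Mon → 5 of Mon, Tue
Dec: 31 days, starts Wed → 5 of Wed, Thu, Fri
Months with five Sundays: Feb, May, Aug, Oct.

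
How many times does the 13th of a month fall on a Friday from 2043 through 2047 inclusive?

10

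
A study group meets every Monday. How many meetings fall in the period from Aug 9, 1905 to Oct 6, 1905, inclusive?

Aug 9, 1905 is a Wednesday.
That's 59 days from start to end, counting both.
59 = 7 × 8 + 3, so there are 8 full weeks plus 3 extra days.
Each full week contributes one Monday: 8 so far.
The 3 extra days are Wed, Thu, Fri — none qualify.
Total: 8 + 0 = 8.

8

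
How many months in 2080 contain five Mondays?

5

A month has five Mondays exactly when Monday falls within its first (length − 28) days.
Jan: 31 days, starts Mon → 5 of Mon, Tue, Wed ✓
Feb: 29 days, starts Thu → 5 of Thu
Mar: 31 days, starts Fri → 5 of Fri, Sat, Sun
Apr: 30 days, starts Mon → 5 of Mon, Tue ✓
May: 31 days, starts Wed → 5 of Wed, Thu, Fri
Jun: 30 days, starts Sat → 5 of Sat, Sun
Jul: 31 days, starts Mon → 5 of Mon, Tue, Wed ✓
Aug: 31 days, starts Thu → 5 of Thu, Fri, Sat
Sep: 30 days, starts Sun → 5 of Sun, Mon ✓
Oct: 31 days, starts Tue → 5 of Tue, Wed, Thu
Nov: 30 days, starts Fri → 5 of Fri, Sat
Dec: 31 days, starts Sun → 5 of Sun, Mon, Tue ✓
Months with five Mondays: Jan, Apr, Jul, Sep, Dec.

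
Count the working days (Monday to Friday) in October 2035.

23 weekdays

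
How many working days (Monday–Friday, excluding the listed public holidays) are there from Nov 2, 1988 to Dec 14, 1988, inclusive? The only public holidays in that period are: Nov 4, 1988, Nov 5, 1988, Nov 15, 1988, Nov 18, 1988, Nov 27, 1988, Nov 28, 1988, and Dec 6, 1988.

Nov 2, 1988 is a Wednesday.
The range spans 43 days (inclusive of both endpoints).
43 = 7 × 6 + 1, so there are 6 full weeks plus 1 extra day.
Each full week contributes 5 weekdays (Mon–Fri): 6 × 5 = 30.
The 1 extra day is Wednesday — 1 of them qualifies.
Total: 30 + 1 = 31.
Holidays: Nov 4, 1988 (Fri); Nov 5, 1988 (Sat); Nov 15, 1988 (Tue); Nov 18, 1988 (Fri); Nov 27, 1988 (Sun); Nov 28, 1988 (Mon); Dec 6, 1988 (Tue).
5 of the 7 holidays fall on weekdays; the rest are weekends and were already excluded.
Business days: 31 − 5 = 26.

26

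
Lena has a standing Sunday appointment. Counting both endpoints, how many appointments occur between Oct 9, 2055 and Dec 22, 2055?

Oct 9, 2055 is a Saturday.
The range spans 75 days (inclusive of both endpoints).
75 = 7 × 10 + 5, so there are 10 full weeks plus 5 extra days.
Each full week contributes one Sunday: 10 so far.
The 5 extra days are Sat, Sun, Mon, Tue, Wed — 1 of them qualifies.
Total: 10 + 1 = 11.

11 Sundays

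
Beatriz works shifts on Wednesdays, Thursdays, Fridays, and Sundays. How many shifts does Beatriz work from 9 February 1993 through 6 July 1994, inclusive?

9 February 1993 is a Tuesday.
From 9 February 1993 to 6 July 1994 is 513 days inclusive.
513 = 7 × 73 + 2, so there are 73 full weeks plus 2 extra days.
Each full week contributes 4 days from the set (Wed, Thu, Fri, Sun): 73 × 4 = 292.
The 2 extra days are Tuesday, Wednesday — 1 of them qualifies.
Total: 292 + 1 = 293.

293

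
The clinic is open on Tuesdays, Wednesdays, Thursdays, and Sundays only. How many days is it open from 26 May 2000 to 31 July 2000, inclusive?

26 May 2000 is a Friday.
That's 67 days from start to end, counting both.
67 = 7 × 9 + 4, so there are 9 full weeks plus 4 extra days.
Each full week contributes 4 days from the set (Tue, Wed, Thu, Sun): 9 × 4 = 36.
The 4 extra days are Fri, Sat, Sun, Mon — 1 of them qualifies.
Total: 36 + 1 = 37.

37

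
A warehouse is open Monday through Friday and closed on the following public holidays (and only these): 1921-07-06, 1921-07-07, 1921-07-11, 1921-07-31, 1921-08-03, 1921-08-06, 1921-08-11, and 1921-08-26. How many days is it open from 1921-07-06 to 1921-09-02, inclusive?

1921-07-06 is a Wednesday.
From 1921-07-06 to 1921-09-02 is 59 days inclusive.
59 = 7 × 8 + 3, so there are 8 full weeks plus 3 extra days.
Each full week contributes 5 weekdays (Mon–Fri): 8 × 5 = 40.
The 3 extra days are Wednesday, Thursday, Friday — 3 of them qualify.
Total: 40 + 3 = 43.
Holidays: 1921-07-06 (Wed); 1921-07-07 (Thu); 1921-07-11 (Mon); 1921-07-31 (Sun); 1921-08-03 (Wed); 1921-08-06 (Sat); 1921-08-11 (Thu); 1921-08-26 (Fri).
6 of the 8 holidays fall on weekdays; the rest are weekends and were already excluded.
Business days: 43 − 6 = 37.

37 business days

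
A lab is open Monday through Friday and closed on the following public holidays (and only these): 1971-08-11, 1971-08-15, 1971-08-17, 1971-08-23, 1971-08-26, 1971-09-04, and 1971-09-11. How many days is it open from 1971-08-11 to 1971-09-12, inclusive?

1971-08-11 is a Wednesday.
That's 33 days from start to end, counting both.
33 = 7 × 4 + 5, so there are 4 full weeks plus 5 extra days.
Each full week contributes 5 weekdays (Mon–Fri): 4 × 5 = 20.
The 5 extra days are Wed, Thu, Fri, Sat, Sun — 3 of them qualify.
Total: 20 + 3 = 23.
Holidays: 1971-08-11 (Wed); 1971-08-15 (Sun); 1971-08-17 (Tue); 1971-08-23 (Mon); 1971-08-26 (Thu); 1971-09-04 (Sat); 1971-09-11 (Sat).
4 of the 7 holidays fall on weekdays; the rest are weekends and were already excluded.
Business days: 23 − 4 = 19.

19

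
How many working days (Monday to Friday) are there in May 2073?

23

May 1, 2073 is a Monday.
The range spans 31 days (inclusive of both endpoints).
31 = 7 × 4 + 3, so there are 4 full weeks plus 3 extra days.
Each full week contributes 5 weekdays (Mon–Fri): 4 × 5 = 20.
The 3 extra days are Mon, Tue, Wed — 3 of them qualify.
Total: 20 + 3 = 23.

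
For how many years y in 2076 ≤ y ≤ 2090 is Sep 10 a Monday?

Day of week of September 10 in each year:
2076: Thu, 2077: Fri, 2078: Sat, 2079: Sun, 2080: Tue, 2081: Wed, 2082: Thu, 2083: Fri, 2084: Sun, 2085: Mon ✓, 2086: Tue, 2087: Wed, 2088: Fri, 2089: Sat, 2090: Sun
Mondays: 2085.

1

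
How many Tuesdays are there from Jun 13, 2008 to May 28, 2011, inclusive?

154 Tuesdays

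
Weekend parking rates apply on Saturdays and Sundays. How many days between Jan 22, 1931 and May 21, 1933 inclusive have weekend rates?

244

Jan 22, 1931 is a Thursday.
From Jan 22, 1931 to May 21, 1933 is 851 days inclusive.
851 = 7 × 121 + 4, so there are 121 full weeks plus 4 extra days.
Each full week contributes 2 weekend days (Sat, Sun): 121 × 2 = 242.
The 4 extra days are Thursday, Friday, Saturday, Sunday — 2 of them qualify.
Total: 242 + 2 = 244.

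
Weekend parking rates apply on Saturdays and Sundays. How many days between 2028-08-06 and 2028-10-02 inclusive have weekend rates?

17

2028-08-06 is a Sunday.
From 2028-08-06 to 2028-10-02 is 58 days inclusive.
58 = 7 × 8 + 2, so there are 8 full weeks plus 2 extra days.
Each full week contributes 2 weekend days (Sat, Sun): 8 × 2 = 16.
The 2 extra days are Sun, Mon — 1 of them qualifies.
Total: 16 + 1 = 17.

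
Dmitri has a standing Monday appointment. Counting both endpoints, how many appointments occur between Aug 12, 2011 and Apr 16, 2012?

36

Aug 12, 2011 is a Friday.
That's 249 days from start to end, counting both.
249 = 7 × 35 + 4, so there are 35 full weeks plus 4 extra days.
Each full week contributes one Monday: 35 so far.
The 4 extra days are Friday, Saturday, Sunday, Monday — 1 of them qualifies.
Total: 35 + 1 = 36.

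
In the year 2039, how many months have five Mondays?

A month has five Mondays exactly when Monday falls within its first (length − 28) days.
Jan: 31 days, starts Sat → 5 of Sat, Sun, Mon ✓
Feb: 28 days, starts Tue → 5 of (none)
Mar: 31 days, starts Tue → 5 of Tue, Wed, Thu
Apr: 30 days, starts Fri → 5 of Fri, Sat
May: 31 days, starts Sun → 5 of Sun, Mon, Tue ✓
Jun: 30 days, starts Wed → 5 of Wed, Thu
Jul: 31 days, starts Fri → 5 of Fri, Sat, Sun
Aug: 31 days, starts Mon → 5 of Mon, Tue, Wed ✓
Sep: 30 days, starts Thu → 5 of Thu, Fri
Oct: 31 days, starts Sat → 5 of Sat, Sun, Mon ✓
Nov: 30 days, starts Tue → 5 of Tue, Wed
Dec: 31 days, starts Thu → 5 of Thu, Fri, Sat
Months with five Mondays: Jan, May, Aug, Oct.

4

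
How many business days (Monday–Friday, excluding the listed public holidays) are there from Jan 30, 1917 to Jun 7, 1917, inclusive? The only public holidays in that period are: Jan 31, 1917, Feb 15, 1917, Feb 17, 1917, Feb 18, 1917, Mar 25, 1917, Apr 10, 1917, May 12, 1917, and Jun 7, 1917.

89 business days

Jan 30, 1917 is a Tuesday.
The range spans 129 days (inclusive of both endpoints).
129 = 7 × 18 + 3, so there are 18 full weeks plus 3 extra days.
Each full week contributes 5 weekdays (Mon–Fri): 18 × 5 = 90.
The 3 extra days are Tue, Wed, Thu — 3 of them qualify.
Total: 90 + 3 = 93.
Holidays: Jan 31, 1917 (Wed); Feb 15, 1917 (Thu); Feb 17, 1917 (Sat); Feb 18, 1917 (Sun); Mar 25, 1917 (Sun); Apr 10, 1917 (Tue); May 12, 1917 (Sat); Jun 7, 1917 (Thu).
4 of the 8 holidays fall on weekdays; the rest are weekends and were already excluded.
Business days: 93 − 4 = 89.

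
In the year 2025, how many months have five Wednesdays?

5

A month has five Wednesdays exactly when Wednesday falls within its first (length − 28) days.
Jan: 31 days, starts Wed → 5 of Wed, Thu, Fri ✓
Feb: 28 days, starts Sat → 5 of (none)
Mar: 31 days, starts Sat → 5 of Sat, Sun, Mon
Apr: 30 days, starts Tue → 5 of Tue, Wed ✓
May: 31 days, starts Thu → 5 of Thu, Fri, Sat
Jun: 30 days, starts Sun → 5 of Sun, Mon
Jul: 31 days, starts Tue → 5 of Tue, Wed, Thu ✓
Aug: 31 days, starts Fri → 5 of Fri, Sat, Sun
Sep: 30 days, starts Mon → 5 of Mon, Tue
Oct: 31 days, starts Wed → 5 of Wed, Thu, Fri ✓
Nov: 30 days, starts Sat → 5 of Sat, Sun
Dec: 31 days, starts Mon → 5 of Mon, Tue, Wed ✓
Months with five Wednesdays: Jan, Apr, Jul, Oct, Dec.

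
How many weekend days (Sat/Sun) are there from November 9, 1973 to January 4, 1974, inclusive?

November 9, 1973 is a Friday.
From November 9, 1973 to January 4, 1974 is 57 days inclusive.
57 = 7 × 8 + 1, so there are 8 full weeks plus 1 extra day.
Each full week contributes 2 weekend days (Sat, Sun): 8 × 2 = 16.
The 1 extra day is Fri — none qualify.
Total: 16 + 0 = 16.

16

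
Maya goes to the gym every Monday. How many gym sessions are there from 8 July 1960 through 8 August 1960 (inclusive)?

8 July 1960 is a Friday.
The range spans 32 days (inclusive of both endpoints).
32 = 7 × 4 + 4, so there are 4 full weeks plus 4 extra days.
Each full week contributes one Monday: 4 so far.
The 4 extra days are Friday, Saturday, Sunday, Monday — 1 of them qualifies.
Total: 4 + 1 = 5.

5 Mondays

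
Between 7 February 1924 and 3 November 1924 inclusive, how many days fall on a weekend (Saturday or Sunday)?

78

7 February 1924 is a Thursday.
That's 271 days from start to end, counting both.
271 = 7 × 38 + 5, so there are 38 full weeks plus 5 extra days.
Each full week contributes 2 weekend days (Sat, Sun): 38 × 2 = 76.
The 5 extra days are Thursday, Friday, Saturday, Sunday, Monday — 2 of them qualify.
Total: 76 + 2 = 78.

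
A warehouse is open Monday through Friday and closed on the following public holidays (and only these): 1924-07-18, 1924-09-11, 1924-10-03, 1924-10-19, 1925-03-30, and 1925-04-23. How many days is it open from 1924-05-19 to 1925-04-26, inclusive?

1924-05-19 is a Monday.
From 1924-05-19 to 1925-04-26 is 343 days inclusive.
343 = 7 × 49, so the span is exactly 49 full weeks.
Each full week contributes 5 weekdays (Mon–Fri): 49 × 5 = 245.
Total: 245.
Holidays: 1924-07-18 (Fri); 1924-09-11 (Thu); 1924-10-03 (Fri); 1924-10-19 (Sun); 1925-03-30 (Mon); 1925-04-23 (Thu).
5 of the 6 holidays fall on weekdays; the rest are weekends and were already excluded.
Business days: 245 − 5 = 240.

240 business days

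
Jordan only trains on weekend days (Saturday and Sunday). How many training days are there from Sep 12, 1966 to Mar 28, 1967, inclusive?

Sep 12, 1966 is a Monday.
From Sep 12, 1966 to Mar 28, 1967 is 198 days inclusive.
198 = 7 × 28 + 2, so there are 28 full weeks plus 2 extra days.
Each full week contributes 2 weekend days (Sat, Sun): 28 × 2 = 56.
The 2 extra days are Mon, Tue — none qualify.
Total: 56 + 0 = 56.

56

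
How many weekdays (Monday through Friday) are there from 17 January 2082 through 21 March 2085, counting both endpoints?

828 weekdays

17 January 2082 is a Saturday.
The range spans 1160 days (inclusive of both endpoints).
1160 = 7 × 165 + 5, so there are 165 full weeks plus 5 extra days.
Each full week contributes 5 weekdays (Mon–Fri): 165 × 5 = 825.
The 5 extra days are Saturday, Sunday, Monday, Tuesday, Wednesday — 3 of them qualify.
Total: 825 + 3 = 828.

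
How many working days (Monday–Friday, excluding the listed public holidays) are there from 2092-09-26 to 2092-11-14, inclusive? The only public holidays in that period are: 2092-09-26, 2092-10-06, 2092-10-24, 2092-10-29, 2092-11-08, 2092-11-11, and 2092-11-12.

2092-09-26 is a Friday.
From 2092-09-26 to 2092-11-14 is 50 days inclusive.
50 = 7 × 7 + 1, so there are 7 full weeks plus 1 extra day.
Each full week contributes 5 weekdays (Mon–Fri): 7 × 5 = 35.
The 1 extra day is Fri — 1 of them qualifies.
Total: 35 + 1 = 36.
Holidays: 2092-09-26 (Fri); 2092-10-06 (Mon); 2092-10-24 (Fri); 2092-10-29 (Wed); 2092-11-08 (Sat); 2092-11-11 (Tue); 2092-11-12 (Wed).
6 of the 7 holidays fall on weekdays; the rest are weekends and were already excluded.
Business days: 36 − 6 = 30.

30 working days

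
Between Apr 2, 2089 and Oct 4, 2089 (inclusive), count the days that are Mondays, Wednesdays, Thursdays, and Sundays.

106

Apr 2, 2089 is a Saturday.
That's 186 days from start to end, counting both.
186 = 7 × 26 + 4, so there are 26 full weeks plus 4 extra days.
Each full week contributes 4 days from the set (Mon, Wed, Thu, Sun): 26 × 4 = 104.
The 4 extra days are Sat, Sun, Mon, Tue — 2 of them qualify.
Total: 104 + 2 = 106.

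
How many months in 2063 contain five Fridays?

4

A month has five Fridays exactly when Friday falls within its first (length − 28) days.
Jan: 31 days, starts Mon → 5 of Mon, Tue, Wed
Feb: 28 days, starts Thu → 5 of (none)
Mar: 31 days, starts Thu → 5 of Thu, Fri, Sat ✓
Apr: 30 days, starts Sun → 5 of Sun, Mon
May: 31 days, starts Tue → 5 of Tue, Wed, Thu
Jun: 30 days, starts Fri → 5 of Fri, Sat ✓
Jul: 31 days, starts Sun → 5 of Sun, Mon, Tue
Aug: 31 days, starts Wed → 5 of Wed, Thu, Fri ✓
Sep: 30 days, starts Sat → 5 of Sat, Sun
Oct: 31 days, starts Mon → 5 of Mon, Tue, Wed
Nov: 30 days, starts Thu → 5 of Thu, Fri ✓
Dec: 31 days, starts Sat → 5 of Sat, Sun, Mon
Months with five Fridays: Mar, Jun, Aug, Nov.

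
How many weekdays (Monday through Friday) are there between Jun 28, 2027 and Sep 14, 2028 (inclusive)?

Jun 28, 2027 is a Monday.
From Jun 28, 2027 to Sep 14, 2028 is 445 days inclusive.
445 = 7 × 63 + 4, so there are 63 full weeks plus 4 extra days.
Each full week contributes 5 weekdays (Mon–Fri): 63 × 5 = 315.
The 4 extra days are Monday, Tuesday, Wednesday, Thursday — 4 of them qualify.
Total: 315 + 4 = 319.

319 weekdays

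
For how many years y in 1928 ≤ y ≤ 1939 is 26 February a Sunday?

Day of week of February 26 in each year:
1928: Sun ✓, 1929: Tue, 1930: Wed, 1931: Thu, 1932: Fri, 1933: Sun ✓, 1934: Mon, 1935: Tue, 1936: Wed, 1937: Fri, 1938: Sat, 1939: Sun ✓
Sundays: 1928, 1933, 1939.

3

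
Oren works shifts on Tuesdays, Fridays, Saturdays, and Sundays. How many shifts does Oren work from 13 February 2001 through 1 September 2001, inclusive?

13 February 2001 is a Tuesday.
The range spans 201 days (inclusive of both endpoints).
201 = 7 × 28 + 5, so there are 28 full weeks plus 5 extra days.
Each full week contributes 4 days from the set (Tue, Fri, Sat, Sun): 28 × 4 = 112.
The 5 extra days are Tuesday, Wednesday, Thursday, Friday, Saturday — 3 of them qualify.
Total: 112 + 3 = 115.

115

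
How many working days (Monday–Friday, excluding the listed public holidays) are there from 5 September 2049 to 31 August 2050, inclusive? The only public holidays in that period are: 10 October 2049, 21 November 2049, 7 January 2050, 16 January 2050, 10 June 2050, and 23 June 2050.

5 September 2049 is a Sunday.
From 5 September 2049 to 31 August 2050 is 361 days inclusive.
361 = 7 × 51 + 4, so there are 51 full weeks plus 4 extra days.
Each full week contributes 5 weekdays (Mon–Fri): 51 × 5 = 255.
The 4 extra days are Sun, Mon, Tue, Wed — 3 of them qualify.
Total: 255 + 3 = 258.
Holidays: 10 October 2049 (Sun); 21 November 2049 (Sun); 7 January 2050 (Fri); 16 January 2050 (Sun); 10 June 2050 (Fri); 23 June 2050 (Thu).
3 of the 6 holidays fall on weekdays; the rest are weekends and were already excluded.
Business days: 258 − 3 = 255.

255 working days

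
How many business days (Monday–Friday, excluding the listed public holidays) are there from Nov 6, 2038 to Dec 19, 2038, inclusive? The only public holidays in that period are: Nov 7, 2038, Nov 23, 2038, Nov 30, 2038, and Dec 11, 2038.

28

Nov 6, 2038 is a Saturday.
The range spans 44 days (inclusive of both endpoints).
44 = 7 × 6 + 2, so there are 6 full weeks plus 2 extra days.
Each full week contributes 5 weekdays (Mon–Fri): 6 × 5 = 30.
The 2 extra days are Saturday, Sunday — none qualify.
Total: 30 + 0 = 30.
Holidays: Nov 7, 2038 (Sun); Nov 23, 2038 (Tue); Nov 30, 2038 (Tue); Dec 11, 2038 (Sat).
2 of the 4 holidays fall on weekdays; the rest are weekends and were already excluded.
Business days: 30 − 2 = 28.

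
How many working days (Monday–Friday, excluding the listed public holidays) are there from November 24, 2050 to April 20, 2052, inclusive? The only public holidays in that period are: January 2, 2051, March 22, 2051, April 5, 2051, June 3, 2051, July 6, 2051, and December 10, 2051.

November 24, 2050 is a Thursday.
From November 24, 2050 to April 20, 2052 is 514 days inclusive.
514 = 7 × 73 + 3, so there are 73 full weeks plus 3 extra days.
Each full week contributes 5 weekdays (Mon–Fri): 73 × 5 = 365.
The 3 extra days are Thu, Fri, Sat — 2 of them qualify.
Total: 365 + 2 = 367.
Holidays: January 2, 2051 (Mon); March 22, 2051 (Wed); April 5, 2051 (Wed); June 3, 2051 (Sat); July 6, 2051 (Thu); December 10, 2051 (Sun).
4 of the 6 holidays fall on weekdays; the rest are weekends and were already excluded.
Business days: 367 − 4 = 363.

363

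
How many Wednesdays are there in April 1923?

1923-04-01 is a Sunday.
The range spans 30 days (inclusive of both endpoints).
30 = 7 × 4 + 2, so there are 4 full weeks plus 2 extra days.
Each full week contributes one Wednesday: 4 so far.
The 2 extra days are Sunday, Monday — none qualify.
Total: 4 + 0 = 4.

4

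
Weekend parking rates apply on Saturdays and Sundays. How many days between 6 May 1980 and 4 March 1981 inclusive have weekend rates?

6 May 1980 is a Tuesday.
From 6 May 1980 to 4 March 1981 is 303 days inclusive.
303 = 7 × 43 + 2, so there are 43 full weeks plus 2 extra days.
Each full week contributes 2 weekend days (Sat, Sun): 43 × 2 = 86.
The 2 extra days are Tuesday, Wednesday — none qualify.
Total: 86 + 0 = 86.

86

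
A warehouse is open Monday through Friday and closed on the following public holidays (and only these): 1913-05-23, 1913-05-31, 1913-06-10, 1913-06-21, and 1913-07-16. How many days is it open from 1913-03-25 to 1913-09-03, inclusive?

114

1913-03-25 is a Tuesday.
That's 163 days from start to end, counting both.
163 = 7 × 23 + 2, so there are 23 full weeks plus 2 extra days.
Each full week contributes 5 weekdays (Mon–Fri): 23 × 5 = 115.
The 2 extra days are Tuesday, Wednesday — 2 of them qualify.
Total: 115 + 2 = 117.
Holidays: 1913-05-23 (Fri); 1913-05-31 (Sat); 1913-06-10 (Tue); 1913-06-21 (Sat); 1913-07-16 (Wed).
3 of the 5 holidays fall on weekdays; the rest are weekends and were already excluded.
Business days: 117 − 3 = 114.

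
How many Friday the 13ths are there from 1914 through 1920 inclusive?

12

Friday-the-13ths by year:
1914: Feb, Mar, Nov
1915: Aug
1916: Oct
1917: Apr, Jul
1918: Sep, Dec
1919: Jun
1920: Feb, Aug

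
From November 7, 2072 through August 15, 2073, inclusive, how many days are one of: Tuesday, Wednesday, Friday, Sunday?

161

November 7, 2072 is a Monday.
The range spans 282 days (inclusive of both endpoints).
282 = 7 × 40 + 2, so there are 40 full weeks plus 2 extra days.
Each full week contributes 4 days from the set (Tue, Wed, Fri, Sun): 40 × 4 = 160.
The 2 extra days are Mon, Tue — 1 of them qualifies.
Total: 160 + 1 = 161.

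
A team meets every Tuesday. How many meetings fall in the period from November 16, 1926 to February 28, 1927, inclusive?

15 Tuesdays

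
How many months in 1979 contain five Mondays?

A month has five Mondays exactly when Monday falls within its first (length − 28) days.
Jan: 31 days, starts Mon → 5 of Mon, Tue, Wed ✓
Feb: 28 days, starts Thu → 5 of (none)
Mar: 31 days, starts Thu → 5 of Thu, Fri, Sat
Apr: 30 days, starts Sun → 5 of Sun, Mon ✓
May: 31 days, starts Tue → 5 of Tue, Wed, Thu
Jun: 30 days, starts Fri → 5 of Fri, Sat
Jul: 31 days, starts Sun → 5 of Sun, Mon, Tue ✓
Aug: 31 days, starts Wed → 5 of Wed, Thu, Fri
Sep: 30 days, starts Sat → 5 of Sat, Sun
Oct: 31 days, starts Mon → 5 of Mon, Tue, Wed ✓
Nov: 30 days, starts Thu → 5 of Thu, Fri
Dec: 31 days, starts Sat → 5 of Sat, Sun, Mon ✓
Months with five Mondays: Jan, Apr, Jul, Oct, Dec.

5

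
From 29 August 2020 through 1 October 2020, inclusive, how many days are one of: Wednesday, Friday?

29 August 2020 is a Saturday.
From 29 August 2020 to 1 October 2020 is 34 days inclusive.
34 = 7 × 4 + 6, so there are 4 full weeks plus 6 extra days.
Each full week contributes 2 days from the set (Wed, Fri): 4 × 2 = 8.
The 6 extra days are Saturday, Sunday, Monday, Tuesday, Wednesday, Thursday — 1 of them qualifies.
Total: 8 + 1 = 9.

9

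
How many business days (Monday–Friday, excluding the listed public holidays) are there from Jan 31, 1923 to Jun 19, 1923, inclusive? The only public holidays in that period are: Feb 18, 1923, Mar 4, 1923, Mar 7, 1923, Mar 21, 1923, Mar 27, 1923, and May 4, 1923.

96

Jan 31, 1923 is a Wednesday.
From Jan 31, 1923 to Jun 19, 1923 is 140 days inclusive.
140 = 7 × 20, so the span is exactly 20 full weeks.
Each full week contributes 5 weekdays (Mon–Fri): 20 × 5 = 100.
Total: 100.
Holidays: Feb 18, 1923 (Sun); Mar 4, 1923 (Sun); Mar 7, 1923 (Wed); Mar 21, 1923 (Wed); Mar 27, 1923 (Tue); May 4, 1923 (Fri).
4 of the 6 holidays fall on weekdays; the rest are weekends and were already excluded.
Business days: 100 − 4 = 96.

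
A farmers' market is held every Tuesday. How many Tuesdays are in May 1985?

May 1, 1985 is a Wednesday.
The range spans 31 days (inclusive of both endpoints).
31 = 7 × 4 + 3, so there are 4 full weeks plus 3 extra days.
Each full week contributes one Tuesday: 4 so far.
The 3 extra days are Wed, Thu, Fri — none qualify.
Total: 4 + 0 = 4.

4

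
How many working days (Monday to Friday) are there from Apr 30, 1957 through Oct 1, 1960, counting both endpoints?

894 weekdays

Apr 30, 1957 is a Tuesday.
The range spans 1251 days (inclusive of both endpoints).
1251 = 7 × 178 + 5, so there are 178 full weeks plus 5 extra days.
Each full week contributes 5 weekdays (Mon–Fri): 178 × 5 = 890.
The 5 extra days are Tue, Wed, Thu, Fri, Sat — 4 of them qualify.
Total: 890 + 4 = 894.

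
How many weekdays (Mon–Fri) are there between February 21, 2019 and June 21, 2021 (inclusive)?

608

February 21, 2019 is a Thursday.
That's 852 days from start to end, counting both.
852 = 7 × 121 + 5, so there are 121 full weeks plus 5 extra days.
Each full week contributes 5 weekdays (Mon–Fri): 121 × 5 = 605.
The 5 extra days are Thu, Fri, Sat, Sun, Mon — 3 of them qualify.
Total: 605 + 3 = 608.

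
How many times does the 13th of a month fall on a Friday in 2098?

The 13th falls on a Friday when the month's 13th has weekday Fri.
Jan 13 is Mon; Feb 13 is Thu; Mar 13 is Thu; Apr 13 is Sun; May 13 is Tue; Jun 13 is Fri ✓; Jul 13 is Sun; Aug 13 is Wed; Sep 13 is Sat; Oct 13 is Mon; Nov 13 is Thu; Dec 13 is Sat.
Friday the 13ths: Jun.

1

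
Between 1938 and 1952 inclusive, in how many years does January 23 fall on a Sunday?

3

Day of week of January 23 in each year:
1938: Sun ✓, 1939: Mon, 1940: Tue, 1941: Thu, 1942: Fri, 1943: Sat, 1944: Sun ✓, 1945: Tue, 1946: Wed, 1947: Thu, 1948: Fri, 1949: Sun ✓, 1950: Mon, 1951: Tue, 1952: Wed
Sundays: 1938, 1944, 1949.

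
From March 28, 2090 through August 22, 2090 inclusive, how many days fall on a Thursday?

March 28, 2090 is a Tuesday.
From March 28, 2090 to August 22, 2090 is 148 days inclusive.
148 = 7 × 21 + 1, so there are 21 full weeks plus 1 extra day.
Each full week contributes one Thursday: 21 so far.
The 1 extra day is Tue — none qualify.
Total: 21 + 0 = 21.

21 Thursdays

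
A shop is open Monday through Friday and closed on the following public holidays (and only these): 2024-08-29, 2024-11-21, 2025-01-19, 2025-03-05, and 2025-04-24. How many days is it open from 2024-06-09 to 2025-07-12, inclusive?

281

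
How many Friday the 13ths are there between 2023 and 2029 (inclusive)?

Friday-the-13ths by year:
2023: Jan, Oct
2024: Sep, Dec
2025: Jun
2026: Feb, Mar, Nov
2027: Aug
2028: Oct
2029: Apr, Jul

12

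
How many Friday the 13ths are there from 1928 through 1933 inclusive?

Friday-the-13ths by year:
1928: Jan, Apr, Jul
1929: Sep, Dec
1930: Jun
1931: Feb, Mar, Nov
1932: May
1933: Jan, Oct

12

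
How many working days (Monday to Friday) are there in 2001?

261

January 1, 2001 is a Monday.
That's 365 days from start to end, counting both.
365 = 7 × 52 + 1, so there are 52 full weeks plus 1 extra day.
Each full week contributes 5 weekdays (Mon–Fri): 52 × 5 = 260.
The 1 extra day is Mon — 1 of them qualifies.
Total: 260 + 1 = 261.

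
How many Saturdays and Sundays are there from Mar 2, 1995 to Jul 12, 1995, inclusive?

38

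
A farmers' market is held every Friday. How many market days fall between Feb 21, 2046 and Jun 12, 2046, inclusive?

16

Feb 21, 2046 is a Wednesday.
The range spans 112 days (inclusive of both endpoints).
112 = 7 × 16, so the span is exactly 16 full weeks.
Each full week contributes one Friday: 16 so far.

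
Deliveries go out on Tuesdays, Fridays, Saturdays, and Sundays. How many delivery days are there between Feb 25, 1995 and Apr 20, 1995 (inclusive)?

Feb 25, 1995 is a Saturday.
The range spans 55 days (inclusive of both endpoints).
55 = 7 × 7 + 6, so there are 7 full weeks plus 6 extra days.
Each full week contributes 4 days from the set (Tue, Fri, Sat, Sun): 7 × 4 = 28.
The 6 extra days are Sat, Sun, Mon, Tue, Wed, Thu — 3 of them qualify.
Total: 28 + 3 = 31.

31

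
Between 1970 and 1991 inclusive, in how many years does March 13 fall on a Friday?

Day of week of March 13 in each year:
1970: Fri ✓, 1971: Sat, 1972: Mon, 1973: Tue, 1974: Wed, 1975: Thu, 1976: Sat, 1977: Sun, 1978: Mon, 1979: Tue, 1980: Thu, 1981: Fri ✓, 1982: Sat, 1983: Sun, 1984: Tue, 1985: Wed, 1986: Thu, 1987: Fri ✓, 1988: Sun, 1989: Mon, 1990: Tue, 1991: Wed
Fridays: 1970, 1981, 1987.

3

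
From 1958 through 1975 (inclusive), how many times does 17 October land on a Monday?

Day of week of October 17 in each year:
1958: Fri, 1959: Sat, 1960: Mon ✓, 1961: Tue, 1962: Wed, 1963: Thu, 1964: Sat, 1965: Sun, 1966: Mon ✓, 1967: Tue, 1968: Thu, 1969: Fri, 1970: Sat, 1971: Sun, 1972: Tue, 1973: Wed, 1974: Thu, 1975: Fri
Mondays: 1960, 1966.

2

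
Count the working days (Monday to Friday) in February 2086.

Feb 1, 2086 is a Friday.
From Feb 1, 2086 to Feb 28, 2086 is 28 days inclusive.
28 = 7 × 4, so the span is exactly 4 full weeks.
Each full week contributes 5 weekdays (Mon–Fri): 4 × 5 = 20.
Total: 20.

20 weekdays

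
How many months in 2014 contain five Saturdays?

4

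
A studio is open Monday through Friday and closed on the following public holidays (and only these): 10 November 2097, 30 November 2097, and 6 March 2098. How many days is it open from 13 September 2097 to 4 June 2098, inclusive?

188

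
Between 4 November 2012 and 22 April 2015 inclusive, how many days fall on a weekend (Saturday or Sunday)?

4 November 2012 is a Sunday.
That's 900 days from start to end, counting both.
900 = 7 × 128 + 4, so there are 128 full weeks plus 4 extra days.
Each full week contributes 2 weekend days (Sat, Sun): 128 × 2 = 256.
The 4 extra days are Sun, Mon, Tue, Wed — 1 of them qualifies.
Total: 256 + 1 = 257.

257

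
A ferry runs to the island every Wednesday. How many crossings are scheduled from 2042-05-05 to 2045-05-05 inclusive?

157

2042-05-05 is a Monday.
From 2042-05-05 to 2045-05-05 is 1097 days inclusive.
1097 = 7 × 156 + 5, so there are 156 full weeks plus 5 extra days.
Each full week contributes one Wednesday: 156 so far.
The 5 extra days are Mon, Tue, Wed, Thu, Fri — 1 of them qualifies.
Total: 156 + 1 = 157.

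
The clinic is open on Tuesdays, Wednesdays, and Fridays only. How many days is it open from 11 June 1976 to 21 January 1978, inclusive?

253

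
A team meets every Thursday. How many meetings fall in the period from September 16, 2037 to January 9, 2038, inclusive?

17

September 16, 2037 is a Wednesday.
From September 16, 2037 to January 9, 2038 is 116 days inclusive.
116 = 7 × 16 + 4, so there are 16 full weeks plus 4 extra days.
Each full week contributes one Thursday: 16 so far.
The 4 extra days are Wed, Thu, Fri, Sat — 1 of them qualifies.
Total: 16 + 1 = 17.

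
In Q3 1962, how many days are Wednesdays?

13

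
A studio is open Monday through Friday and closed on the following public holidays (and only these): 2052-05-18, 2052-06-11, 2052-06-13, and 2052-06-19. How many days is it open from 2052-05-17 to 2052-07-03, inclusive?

2052-05-17 is a Friday.
From 2052-05-17 to 2052-07-03 is 48 days inclusive.
48 = 7 × 6 + 6, so there are 6 full weeks plus 6 extra days.
Each full week contributes 5 weekdays (Mon–Fri): 6 × 5 = 30.
The 6 extra days are Friday, Saturday, Sunday, Monday, Tuesday, Wednesday — 4 of them qualify.
Total: 30 + 4 = 34.
Holidays: 2052-05-18 (Sat); 2052-06-11 (Tue); 2052-06-13 (Thu); 2052-06-19 (Wed).
3 of the 4 holidays fall on weekdays; the rest are weekends and were already excluded.
Business days: 34 − 3 = 31.

31 working days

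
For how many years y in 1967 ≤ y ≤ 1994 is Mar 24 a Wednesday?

Day of week of March 24 in each year:
1967: Fri, 1968: Sun, 1969: Mon, 1970: Tue, 1971: Wed ✓, 1972: Fri, 1973: Sat, 1974: Sun, 1975: Mon, 1976: Wed ✓, 1977: Thu, 1978: Fri, 1979: Sat, 1980: Mon, 1981: Tue, 1982: Wed ✓, 1983: Thu, 1984: Sat, 1985: Sun, 1986: Mon, 1987: Tue, 1988: Thu, 1989: Fri, 1990: Sat, 1991: Sun, 1992: Tue, 1993: Wed ✓, 1994: Thu
Wednesdays: 1971, 1976, 1982, 1993.

4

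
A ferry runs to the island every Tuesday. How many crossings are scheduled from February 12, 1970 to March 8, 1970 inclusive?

February 12, 1970 is a Thursday.
From February 12, 1970 to March 8, 1970 is 25 days inclusive.
25 = 7 × 3 + 4, so there are 3 full weeks plus 4 extra days.
Each full week contributes one Tuesday: 3 so far.
The 4 extra days are Thursday, Friday, Saturday, Sunday — none qualify.
Total: 3 + 0 = 3.

3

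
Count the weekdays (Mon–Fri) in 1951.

261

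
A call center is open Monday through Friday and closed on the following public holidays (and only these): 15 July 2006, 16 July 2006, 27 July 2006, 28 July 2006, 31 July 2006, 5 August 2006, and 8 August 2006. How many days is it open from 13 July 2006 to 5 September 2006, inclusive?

35 business days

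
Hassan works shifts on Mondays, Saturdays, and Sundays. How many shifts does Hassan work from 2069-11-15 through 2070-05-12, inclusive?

78

2069-11-15 is a Friday.
The range spans 179 days (inclusive of both endpoints).
179 = 7 × 25 + 4, so there are 25 full weeks plus 4 extra days.
Each full week contributes 3 days from the set (Mon, Sat, Sun): 25 × 3 = 75.
The 4 extra days are Fri, Sat, Sun, Mon — 3 of them qualify.
Total: 75 + 3 = 78.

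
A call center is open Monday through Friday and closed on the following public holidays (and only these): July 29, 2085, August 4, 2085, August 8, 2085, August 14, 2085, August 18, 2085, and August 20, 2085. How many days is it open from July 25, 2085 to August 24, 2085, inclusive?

20 business days

July 25, 2085 is a Wednesday.
That's 31 days from start to end, counting both.
31 = 7 × 4 + 3, so there are 4 full weeks plus 3 extra days.
Each full week contributes 5 weekdays (Mon–Fri): 4 × 5 = 20.
The 3 extra days are Wed, Thu, Fri — 3 of them qualify.
Total: 20 + 3 = 23.
Holidays: July 29, 2085 (Sun); August 4, 2085 (Sat); August 8, 2085 (Wed); August 14, 2085 (Tue); August 18, 2085 (Sat); August 20, 2085 (Mon).
3 of the 6 holidays fall on weekdays; the rest are weekends and were already excluded.
Business days: 23 − 3 = 20.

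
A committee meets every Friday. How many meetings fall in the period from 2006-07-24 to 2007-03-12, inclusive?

33 Fridays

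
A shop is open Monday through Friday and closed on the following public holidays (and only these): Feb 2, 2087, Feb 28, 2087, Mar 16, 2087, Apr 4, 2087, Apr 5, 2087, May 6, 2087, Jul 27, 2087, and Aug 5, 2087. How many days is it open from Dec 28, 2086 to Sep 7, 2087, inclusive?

176

Dec 28, 2086 is a Saturday.
From Dec 28, 2086 to Sep 7, 2087 is 254 days inclusive.
254 = 7 × 36 + 2, so there are 36 full weeks plus 2 extra days.
Each full week contributes 5 weekdays (Mon–Fri): 36 × 5 = 180.
The 2 extra days are Saturday, Sunday — none qualify.
Total: 180 + 0 = 180.
Holidays: Feb 2, 2087 (Sun); Feb 28, 2087 (Fri); Mar 16, 2087 (Sun); Apr 4, 2087 (Fri); Apr 5, 2087 (Sat); May 6, 2087 (Tue); Jul 27, 2087 (Sun); Aug 5, 2087 (Tue).
4 of the 8 holidays fall on weekdays; the rest are weekends and were already excluded.
Business days: 180 − 4 = 176.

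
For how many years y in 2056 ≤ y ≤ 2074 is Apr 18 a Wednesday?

4

Day of week of April 18 in each year:
2056: Tue, 2057: Wed ✓, 2058: Thu, 2059: Fri, 2060: Sun, 2061: Mon, 2062: Tue, 2063: Wed ✓, 2064: Fri, 2065: Sat, 2066: Sun, 2067: Mon, 2068: Wed ✓, 2069: Thu, 2070: Fri, 2071: Sat, 2072: Mon, 2073: Tue, 2074: Wed ✓
Wednesdays: 2057, 2063, 2068, 2074.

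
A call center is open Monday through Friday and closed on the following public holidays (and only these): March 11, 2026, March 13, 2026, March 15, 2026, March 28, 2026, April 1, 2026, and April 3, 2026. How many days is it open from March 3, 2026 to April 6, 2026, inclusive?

March 3, 2026 is a Tuesday.
From March 3, 2026 to April 6, 2026 is 35 days inclusive.
35 = 7 × 5, so the span is exactly 5 full weeks.
Each full week contributes 5 weekdays (Mon–Fri): 5 × 5 = 25.
Holidays: March 11, 2026 (Wed); March 13, 2026 (Fri); March 15, 2026 (Sun); March 28, 2026 (Sat); April 1, 2026 (Wed); April 3, 2026 (Fri).
4 of the 6 holidays fall on weekdays; the rest are weekends and were already excluded.
Business days: 25 − 4 = 21.

21 business days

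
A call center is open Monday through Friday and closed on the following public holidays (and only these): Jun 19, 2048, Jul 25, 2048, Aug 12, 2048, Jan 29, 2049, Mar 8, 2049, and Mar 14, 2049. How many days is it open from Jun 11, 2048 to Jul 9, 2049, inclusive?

Jun 11, 2048 is a Thursday.
The range spans 394 days (inclusive of both endpoints).
394 = 7 × 56 + 2, so there are 56 full weeks plus 2 extra days.
Each full week contributes 5 weekdays (Mon–Fri): 56 × 5 = 280.
The 2 extra days are Thu, Fri — 2 of them qualify.
Total: 280 + 2 = 282.
Holidays: Jun 19, 2048 (Fri); Jul 25, 2048 (Sat); Aug 12, 2048 (Wed); Jan 29, 2049 (Fri); Mar 8, 2049 (Mon); Mar 14, 2049 (Sun).
4 of the 6 holidays fall on weekdays; the rest are weekends and were already excluded.
Business days: 282 − 4 = 278.

278 business days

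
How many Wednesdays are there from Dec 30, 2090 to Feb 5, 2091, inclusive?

5

Dec 30, 2090 is a Saturday.
That's 38 days from start to end, counting both.
38 = 7 × 5 + 3, so there are 5 full weeks plus 3 extra days.
Each full week contributes one Wednesday: 5 so far.
The 3 extra days are Sat, Sun, Mon — none qualify.
Total: 5 + 0 = 5.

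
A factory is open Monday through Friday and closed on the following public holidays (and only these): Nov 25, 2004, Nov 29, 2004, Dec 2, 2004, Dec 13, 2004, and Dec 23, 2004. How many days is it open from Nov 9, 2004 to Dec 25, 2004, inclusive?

29 business days

Nov 9, 2004 is a Tuesday.
That's 47 days from start to end, counting both.
47 = 7 × 6 + 5, so there are 6 full weeks plus 5 extra days.
Each full week contributes 5 weekdays (Mon–Fri): 6 × 5 = 30.
The 5 extra days are Tue, Wed, Thu, Fri, Sat — 4 of them qualify.
Total: 30 + 4 = 34.
Holidays: Nov 25, 2004 (Thu); Nov 29, 2004 (Mon); Dec 2, 2004 (Thu); Dec 13, 2004 (Mon); Dec 23, 2004 (Thu).
All 5 holidays fall on weekdays, so subtract 5.
Business days: 34 − 5 = 29.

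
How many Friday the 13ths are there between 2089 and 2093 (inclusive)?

9

Friday-the-13ths by year:
2089: May
2090: Jan, Oct
2091: Apr, Jul
2092: Jun
2093: Feb, Mar, Nov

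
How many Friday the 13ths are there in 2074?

The 13th falls on a Friday when the month's 13th has weekday Fri.
Jan 13 is Sat; Feb 13 is Tue; Mar 13 is Tue; Apr 13 is Fri ✓; May 13 is Sun; Jun 13 is Wed; Jul 13 is Fri ✓; Aug 13 is Mon; Sep 13 is Thu; Oct 13 is Sat; Nov 13 is Tue; Dec 13 is Thu.
Friday the 13ths: Apr, Jul.

2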